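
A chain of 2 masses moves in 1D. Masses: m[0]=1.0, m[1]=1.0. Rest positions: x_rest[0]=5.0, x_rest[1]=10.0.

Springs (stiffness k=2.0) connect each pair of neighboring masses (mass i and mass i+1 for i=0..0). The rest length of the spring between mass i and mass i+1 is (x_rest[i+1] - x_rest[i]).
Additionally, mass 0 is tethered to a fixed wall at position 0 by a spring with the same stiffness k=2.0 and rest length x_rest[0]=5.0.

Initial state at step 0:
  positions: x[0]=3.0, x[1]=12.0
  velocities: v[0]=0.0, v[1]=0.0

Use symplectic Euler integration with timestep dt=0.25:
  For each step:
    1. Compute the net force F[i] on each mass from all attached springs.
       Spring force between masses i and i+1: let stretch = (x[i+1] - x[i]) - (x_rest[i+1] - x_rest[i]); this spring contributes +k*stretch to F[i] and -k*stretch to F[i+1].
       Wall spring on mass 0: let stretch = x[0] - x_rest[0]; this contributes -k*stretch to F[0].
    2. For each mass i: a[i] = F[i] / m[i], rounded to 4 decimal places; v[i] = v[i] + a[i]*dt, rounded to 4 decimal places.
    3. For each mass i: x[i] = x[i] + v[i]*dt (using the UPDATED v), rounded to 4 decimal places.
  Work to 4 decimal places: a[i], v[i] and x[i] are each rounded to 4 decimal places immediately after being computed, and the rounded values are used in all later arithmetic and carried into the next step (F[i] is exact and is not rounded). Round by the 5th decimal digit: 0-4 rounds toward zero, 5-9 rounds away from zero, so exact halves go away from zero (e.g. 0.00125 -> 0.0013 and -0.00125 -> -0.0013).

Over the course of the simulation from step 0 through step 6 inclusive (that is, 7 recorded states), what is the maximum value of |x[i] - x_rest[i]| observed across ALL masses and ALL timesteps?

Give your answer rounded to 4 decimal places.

Answer: 2.5641

Derivation:
Step 0: x=[3.0000 12.0000] v=[0.0000 0.0000]
Step 1: x=[3.7500 11.5000] v=[3.0000 -2.0000]
Step 2: x=[5.0000 10.6563] v=[5.0000 -3.3750]
Step 3: x=[6.3321 9.7305] v=[5.3282 -3.7032]
Step 4: x=[7.2975 9.0049] v=[3.8614 -2.9024]
Step 5: x=[7.5641 8.6909] v=[1.0664 -1.2561]
Step 6: x=[7.0260 8.8610] v=[-2.1523 0.6805]
Max displacement = 2.5641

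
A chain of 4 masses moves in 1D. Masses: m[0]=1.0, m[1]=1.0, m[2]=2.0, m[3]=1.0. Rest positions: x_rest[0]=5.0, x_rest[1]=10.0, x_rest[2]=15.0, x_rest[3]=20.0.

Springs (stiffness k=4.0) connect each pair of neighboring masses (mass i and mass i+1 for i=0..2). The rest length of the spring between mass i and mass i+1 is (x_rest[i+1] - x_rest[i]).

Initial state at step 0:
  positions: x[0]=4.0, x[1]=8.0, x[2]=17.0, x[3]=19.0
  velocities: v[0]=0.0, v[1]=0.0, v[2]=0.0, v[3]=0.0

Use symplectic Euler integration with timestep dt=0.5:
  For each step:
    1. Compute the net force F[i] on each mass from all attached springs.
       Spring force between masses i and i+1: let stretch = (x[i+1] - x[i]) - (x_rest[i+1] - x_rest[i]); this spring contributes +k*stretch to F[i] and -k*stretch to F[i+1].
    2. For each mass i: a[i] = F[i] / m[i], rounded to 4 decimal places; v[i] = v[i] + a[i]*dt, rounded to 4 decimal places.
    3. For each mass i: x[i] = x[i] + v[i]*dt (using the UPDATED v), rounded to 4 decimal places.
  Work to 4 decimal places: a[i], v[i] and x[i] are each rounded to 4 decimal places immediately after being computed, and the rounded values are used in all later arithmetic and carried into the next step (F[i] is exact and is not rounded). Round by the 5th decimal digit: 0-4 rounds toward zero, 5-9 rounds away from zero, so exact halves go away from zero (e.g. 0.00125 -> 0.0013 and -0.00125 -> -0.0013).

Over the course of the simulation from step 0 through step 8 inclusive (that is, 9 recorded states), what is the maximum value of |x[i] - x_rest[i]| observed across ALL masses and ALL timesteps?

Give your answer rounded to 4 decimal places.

Step 0: x=[4.0000 8.0000 17.0000 19.0000] v=[0.0000 0.0000 0.0000 0.0000]
Step 1: x=[3.0000 13.0000 13.5000 22.0000] v=[-2.0000 10.0000 -7.0000 6.0000]
Step 2: x=[7.0000 8.5000 14.0000 21.5000] v=[8.0000 -9.0000 1.0000 -1.0000]
Step 3: x=[7.5000 8.0000 15.5000 18.5000] v=[1.0000 -1.0000 3.0000 -6.0000]
Step 4: x=[3.5000 14.5000 14.7500 17.5000] v=[-8.0000 13.0000 -1.5000 -2.0000]
Step 5: x=[5.5000 10.2500 15.2500 18.7500] v=[4.0000 -8.5000 1.0000 2.5000]
Step 6: x=[7.2500 6.2500 15.0000 21.5000] v=[3.5000 -8.0000 -0.5000 5.5000]
Step 7: x=[3.0000 12.0000 13.6250 22.7500] v=[-8.5000 11.5000 -2.7500 2.5000]
Step 8: x=[2.7500 10.3750 16.0000 19.8750] v=[-0.5000 -3.2500 4.7500 -5.7500]
Max displacement = 4.5000

Answer: 4.5000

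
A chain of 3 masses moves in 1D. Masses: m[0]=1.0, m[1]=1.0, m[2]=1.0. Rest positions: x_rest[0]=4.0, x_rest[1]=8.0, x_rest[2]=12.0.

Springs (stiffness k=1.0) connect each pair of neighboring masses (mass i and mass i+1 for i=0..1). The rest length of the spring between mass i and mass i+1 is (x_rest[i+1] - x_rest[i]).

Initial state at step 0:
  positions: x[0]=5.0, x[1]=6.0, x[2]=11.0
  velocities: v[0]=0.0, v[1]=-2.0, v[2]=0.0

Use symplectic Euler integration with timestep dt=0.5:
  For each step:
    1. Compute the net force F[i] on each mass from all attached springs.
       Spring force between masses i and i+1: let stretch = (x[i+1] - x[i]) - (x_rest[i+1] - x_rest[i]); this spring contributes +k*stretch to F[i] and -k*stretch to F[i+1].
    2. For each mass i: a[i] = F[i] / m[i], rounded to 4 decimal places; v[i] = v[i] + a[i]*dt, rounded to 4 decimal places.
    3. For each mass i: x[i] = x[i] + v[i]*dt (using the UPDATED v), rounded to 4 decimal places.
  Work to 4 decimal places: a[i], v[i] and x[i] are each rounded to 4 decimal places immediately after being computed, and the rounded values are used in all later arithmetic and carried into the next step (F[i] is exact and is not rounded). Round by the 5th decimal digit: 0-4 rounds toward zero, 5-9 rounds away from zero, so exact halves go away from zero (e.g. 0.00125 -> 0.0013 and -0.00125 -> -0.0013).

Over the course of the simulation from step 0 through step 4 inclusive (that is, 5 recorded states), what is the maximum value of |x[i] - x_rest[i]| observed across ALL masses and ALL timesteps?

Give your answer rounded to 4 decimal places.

Answer: 3.3164

Derivation:
Step 0: x=[5.0000 6.0000 11.0000] v=[0.0000 -2.0000 0.0000]
Step 1: x=[4.2500 6.0000 10.7500] v=[-1.5000 0.0000 -0.5000]
Step 2: x=[2.9375 6.7500 10.3125] v=[-2.6250 1.5000 -0.8750]
Step 3: x=[1.5781 7.4375 9.9844] v=[-2.7188 1.3750 -0.6563]
Step 4: x=[0.6836 7.2969 10.0196] v=[-1.7891 -0.2813 0.0703]
Max displacement = 3.3164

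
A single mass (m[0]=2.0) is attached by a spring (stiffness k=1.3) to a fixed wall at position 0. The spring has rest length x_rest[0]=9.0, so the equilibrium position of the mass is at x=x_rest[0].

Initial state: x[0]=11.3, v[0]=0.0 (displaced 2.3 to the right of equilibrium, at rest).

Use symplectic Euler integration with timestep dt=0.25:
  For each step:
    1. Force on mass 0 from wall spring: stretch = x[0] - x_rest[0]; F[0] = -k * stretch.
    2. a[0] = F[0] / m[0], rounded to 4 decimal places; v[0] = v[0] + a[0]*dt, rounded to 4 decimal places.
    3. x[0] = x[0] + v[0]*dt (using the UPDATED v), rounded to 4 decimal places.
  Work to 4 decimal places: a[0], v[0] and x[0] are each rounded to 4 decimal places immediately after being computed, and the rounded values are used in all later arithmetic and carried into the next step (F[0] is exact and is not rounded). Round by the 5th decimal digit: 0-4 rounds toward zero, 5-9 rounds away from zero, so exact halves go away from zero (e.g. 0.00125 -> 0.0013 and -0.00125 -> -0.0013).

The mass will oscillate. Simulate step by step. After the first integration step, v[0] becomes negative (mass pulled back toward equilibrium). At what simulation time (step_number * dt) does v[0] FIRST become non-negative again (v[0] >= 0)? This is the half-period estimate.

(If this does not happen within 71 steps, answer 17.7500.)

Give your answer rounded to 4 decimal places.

Step 0: x=[11.3000] v=[0.0000]
Step 1: x=[11.2066] v=[-0.3738]
Step 2: x=[11.0235] v=[-0.7324]
Step 3: x=[10.7582] v=[-1.0612]
Step 4: x=[10.4215] v=[-1.3469]
Step 5: x=[10.0270] v=[-1.5779]
Step 6: x=[9.5908] v=[-1.7448]
Step 7: x=[9.1306] v=[-1.8408]
Step 8: x=[8.6651] v=[-1.8620]
Step 9: x=[8.2132] v=[-1.8076]
Step 10: x=[7.7933] v=[-1.6798]
Step 11: x=[7.4224] v=[-1.4837]
Step 12: x=[7.1156] v=[-1.2274]
Step 13: x=[6.8853] v=[-0.9212]
Step 14: x=[6.7409] v=[-0.5776]
Step 15: x=[6.6883] v=[-0.2105]
Step 16: x=[6.7296] v=[0.1652]
First v>=0 after going negative at step 16, time=4.0000

Answer: 4.0000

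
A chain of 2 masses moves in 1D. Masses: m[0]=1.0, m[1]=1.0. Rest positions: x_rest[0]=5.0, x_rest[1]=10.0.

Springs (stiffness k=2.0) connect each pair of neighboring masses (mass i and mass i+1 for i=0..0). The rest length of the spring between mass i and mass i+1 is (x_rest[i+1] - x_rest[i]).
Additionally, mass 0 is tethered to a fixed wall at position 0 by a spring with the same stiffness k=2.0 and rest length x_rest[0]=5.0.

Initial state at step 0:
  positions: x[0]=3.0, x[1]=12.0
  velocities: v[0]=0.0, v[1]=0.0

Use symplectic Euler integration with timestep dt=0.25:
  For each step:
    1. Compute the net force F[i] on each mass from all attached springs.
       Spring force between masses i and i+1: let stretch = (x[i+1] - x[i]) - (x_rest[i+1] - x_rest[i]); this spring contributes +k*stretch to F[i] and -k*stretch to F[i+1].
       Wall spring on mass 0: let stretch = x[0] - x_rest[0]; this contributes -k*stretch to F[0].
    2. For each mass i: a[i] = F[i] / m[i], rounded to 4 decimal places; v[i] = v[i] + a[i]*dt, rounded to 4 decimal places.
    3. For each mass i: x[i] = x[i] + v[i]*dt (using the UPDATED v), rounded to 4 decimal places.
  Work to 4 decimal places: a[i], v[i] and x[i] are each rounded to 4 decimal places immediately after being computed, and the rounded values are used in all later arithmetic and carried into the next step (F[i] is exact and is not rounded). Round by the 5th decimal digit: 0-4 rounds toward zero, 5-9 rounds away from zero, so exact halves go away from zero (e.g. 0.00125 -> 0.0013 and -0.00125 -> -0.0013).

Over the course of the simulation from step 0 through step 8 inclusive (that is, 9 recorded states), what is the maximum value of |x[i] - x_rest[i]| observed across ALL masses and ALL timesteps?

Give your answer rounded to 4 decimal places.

Answer: 2.5641

Derivation:
Step 0: x=[3.0000 12.0000] v=[0.0000 0.0000]
Step 1: x=[3.7500 11.5000] v=[3.0000 -2.0000]
Step 2: x=[5.0000 10.6563] v=[5.0000 -3.3750]
Step 3: x=[6.3321 9.7305] v=[5.3282 -3.7032]
Step 4: x=[7.2975 9.0049] v=[3.8614 -2.9024]
Step 5: x=[7.5641 8.6909] v=[1.0664 -1.2561]
Step 6: x=[7.0260 8.8610] v=[-2.1523 0.6805]
Step 7: x=[5.8391 9.4268] v=[-4.7478 2.2630]
Step 8: x=[4.3707 10.1691] v=[-5.8735 2.9692]
Max displacement = 2.5641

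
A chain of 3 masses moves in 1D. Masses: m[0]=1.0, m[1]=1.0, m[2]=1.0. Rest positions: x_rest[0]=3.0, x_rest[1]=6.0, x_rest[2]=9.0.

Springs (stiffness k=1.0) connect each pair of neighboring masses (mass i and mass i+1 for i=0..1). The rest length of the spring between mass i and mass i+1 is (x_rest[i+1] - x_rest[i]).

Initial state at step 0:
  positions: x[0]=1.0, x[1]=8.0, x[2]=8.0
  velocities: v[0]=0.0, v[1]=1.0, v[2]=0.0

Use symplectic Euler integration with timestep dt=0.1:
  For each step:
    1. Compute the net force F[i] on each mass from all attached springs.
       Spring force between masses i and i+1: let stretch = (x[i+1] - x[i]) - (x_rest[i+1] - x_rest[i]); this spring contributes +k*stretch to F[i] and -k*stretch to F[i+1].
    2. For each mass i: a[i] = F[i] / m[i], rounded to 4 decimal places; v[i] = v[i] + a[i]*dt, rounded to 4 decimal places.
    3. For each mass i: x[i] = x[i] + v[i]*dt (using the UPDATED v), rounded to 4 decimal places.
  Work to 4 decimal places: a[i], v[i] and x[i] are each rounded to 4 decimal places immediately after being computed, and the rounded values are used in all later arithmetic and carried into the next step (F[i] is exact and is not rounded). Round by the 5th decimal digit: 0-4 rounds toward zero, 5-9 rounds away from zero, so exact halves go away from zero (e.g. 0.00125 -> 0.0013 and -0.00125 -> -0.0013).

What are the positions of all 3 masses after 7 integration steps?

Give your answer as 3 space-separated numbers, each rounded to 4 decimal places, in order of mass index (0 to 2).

Answer: 2.0402 6.8870 8.7727

Derivation:
Step 0: x=[1.0000 8.0000 8.0000] v=[0.0000 1.0000 0.0000]
Step 1: x=[1.0400 8.0300 8.0300] v=[0.4000 0.3000 0.3000]
Step 2: x=[1.1199 7.9901 8.0900] v=[0.7990 -0.3990 0.6000]
Step 3: x=[1.2385 7.8825 8.1790] v=[1.1860 -1.0760 0.8900]
Step 4: x=[1.3935 7.7114 8.2950] v=[1.5504 -1.7108 1.1604]
Step 5: x=[1.5817 7.4830 8.4352] v=[1.8822 -2.2842 1.4020]
Step 6: x=[1.7989 7.2051 8.5959] v=[2.1723 -2.7791 1.6068]
Step 7: x=[2.0402 6.8870 8.7727] v=[2.4129 -3.1806 1.7677]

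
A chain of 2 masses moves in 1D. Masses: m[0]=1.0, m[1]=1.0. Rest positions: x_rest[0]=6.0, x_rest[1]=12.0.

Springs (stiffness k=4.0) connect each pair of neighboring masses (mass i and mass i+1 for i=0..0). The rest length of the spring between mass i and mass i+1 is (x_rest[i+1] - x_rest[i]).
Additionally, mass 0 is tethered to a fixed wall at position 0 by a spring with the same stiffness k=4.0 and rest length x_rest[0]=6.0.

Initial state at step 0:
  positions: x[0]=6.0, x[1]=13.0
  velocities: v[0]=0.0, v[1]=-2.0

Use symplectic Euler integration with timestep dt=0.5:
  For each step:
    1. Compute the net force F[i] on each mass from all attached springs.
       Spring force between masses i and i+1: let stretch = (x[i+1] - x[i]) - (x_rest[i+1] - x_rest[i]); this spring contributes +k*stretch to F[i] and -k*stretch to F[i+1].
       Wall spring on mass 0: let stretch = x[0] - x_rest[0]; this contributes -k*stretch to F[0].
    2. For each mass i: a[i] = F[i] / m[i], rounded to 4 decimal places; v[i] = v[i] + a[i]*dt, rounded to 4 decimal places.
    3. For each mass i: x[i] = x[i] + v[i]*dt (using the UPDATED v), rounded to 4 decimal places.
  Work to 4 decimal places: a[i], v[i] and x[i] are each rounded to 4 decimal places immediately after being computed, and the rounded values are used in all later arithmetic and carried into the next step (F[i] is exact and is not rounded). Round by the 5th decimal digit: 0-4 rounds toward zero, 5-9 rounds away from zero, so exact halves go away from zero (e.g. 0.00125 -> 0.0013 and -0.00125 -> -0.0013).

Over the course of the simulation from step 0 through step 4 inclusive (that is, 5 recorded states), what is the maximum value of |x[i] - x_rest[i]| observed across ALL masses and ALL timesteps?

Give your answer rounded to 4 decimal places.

Answer: 2.0000

Derivation:
Step 0: x=[6.0000 13.0000] v=[0.0000 -2.0000]
Step 1: x=[7.0000 11.0000] v=[2.0000 -4.0000]
Step 2: x=[5.0000 11.0000] v=[-4.0000 0.0000]
Step 3: x=[4.0000 11.0000] v=[-2.0000 0.0000]
Step 4: x=[6.0000 10.0000] v=[4.0000 -2.0000]
Max displacement = 2.0000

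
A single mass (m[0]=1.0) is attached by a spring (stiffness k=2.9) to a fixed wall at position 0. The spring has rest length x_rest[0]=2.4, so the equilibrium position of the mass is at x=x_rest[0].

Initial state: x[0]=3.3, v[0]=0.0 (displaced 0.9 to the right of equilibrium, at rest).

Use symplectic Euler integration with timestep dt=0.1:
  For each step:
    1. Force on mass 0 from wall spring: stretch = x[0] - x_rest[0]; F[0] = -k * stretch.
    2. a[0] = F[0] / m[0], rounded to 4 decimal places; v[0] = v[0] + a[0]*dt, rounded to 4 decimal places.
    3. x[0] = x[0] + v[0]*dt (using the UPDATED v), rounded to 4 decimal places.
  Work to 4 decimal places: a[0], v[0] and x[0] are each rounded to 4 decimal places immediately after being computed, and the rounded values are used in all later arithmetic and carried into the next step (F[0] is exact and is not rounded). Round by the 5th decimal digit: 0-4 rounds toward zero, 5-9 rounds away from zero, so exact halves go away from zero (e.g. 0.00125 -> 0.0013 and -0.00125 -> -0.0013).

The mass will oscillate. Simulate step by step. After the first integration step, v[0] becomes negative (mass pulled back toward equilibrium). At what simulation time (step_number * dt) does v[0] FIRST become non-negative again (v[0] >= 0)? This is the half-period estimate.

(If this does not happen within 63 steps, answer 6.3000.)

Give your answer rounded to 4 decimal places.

Step 0: x=[3.3000] v=[0.0000]
Step 1: x=[3.2739] v=[-0.2610]
Step 2: x=[3.2225] v=[-0.5144]
Step 3: x=[3.1472] v=[-0.7529]
Step 4: x=[3.0502] v=[-0.9696]
Step 5: x=[2.9344] v=[-1.1582]
Step 6: x=[2.8031] v=[-1.3132]
Step 7: x=[2.6601] v=[-1.4301]
Step 8: x=[2.5096] v=[-1.5055]
Step 9: x=[2.3559] v=[-1.5373]
Step 10: x=[2.2035] v=[-1.5245]
Step 11: x=[2.0568] v=[-1.4675]
Step 12: x=[1.9200] v=[-1.3680]
Step 13: x=[1.7971] v=[-1.2288]
Step 14: x=[1.6917] v=[-1.0540]
Step 15: x=[1.6068] v=[-0.8486]
Step 16: x=[1.5449] v=[-0.6186]
Step 17: x=[1.5078] v=[-0.3706]
Step 18: x=[1.4966] v=[-0.1119]
Step 19: x=[1.5116] v=[0.1501]
First v>=0 after going negative at step 19, time=1.9000

Answer: 1.9000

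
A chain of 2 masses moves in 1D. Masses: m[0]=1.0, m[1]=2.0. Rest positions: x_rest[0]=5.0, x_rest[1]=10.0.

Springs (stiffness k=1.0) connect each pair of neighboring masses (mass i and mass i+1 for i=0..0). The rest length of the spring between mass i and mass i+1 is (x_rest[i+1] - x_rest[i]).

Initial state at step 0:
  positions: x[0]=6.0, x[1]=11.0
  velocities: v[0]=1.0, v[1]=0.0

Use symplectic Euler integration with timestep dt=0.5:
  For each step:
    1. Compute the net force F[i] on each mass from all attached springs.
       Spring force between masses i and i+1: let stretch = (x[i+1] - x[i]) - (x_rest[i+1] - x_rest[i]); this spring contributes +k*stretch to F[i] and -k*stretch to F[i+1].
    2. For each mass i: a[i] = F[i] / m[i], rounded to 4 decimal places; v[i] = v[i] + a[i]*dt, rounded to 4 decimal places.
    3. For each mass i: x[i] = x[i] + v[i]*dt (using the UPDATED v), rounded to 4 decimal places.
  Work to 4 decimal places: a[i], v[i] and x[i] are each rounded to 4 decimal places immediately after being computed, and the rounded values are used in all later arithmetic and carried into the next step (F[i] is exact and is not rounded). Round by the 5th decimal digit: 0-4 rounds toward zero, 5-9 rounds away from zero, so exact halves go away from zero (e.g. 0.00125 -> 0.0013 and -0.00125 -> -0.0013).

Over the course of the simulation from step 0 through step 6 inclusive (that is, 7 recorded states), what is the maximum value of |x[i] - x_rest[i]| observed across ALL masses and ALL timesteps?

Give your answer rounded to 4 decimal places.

Answer: 2.1599

Derivation:
Step 0: x=[6.0000 11.0000] v=[1.0000 0.0000]
Step 1: x=[6.5000 11.0000] v=[1.0000 0.0000]
Step 2: x=[6.8750 11.0625] v=[0.7500 0.1250]
Step 3: x=[7.0469 11.2266] v=[0.3438 0.3282]
Step 4: x=[7.0137 11.4933] v=[-0.0664 0.5333]
Step 5: x=[6.8504 11.8250] v=[-0.3266 0.6634]
Step 6: x=[6.6808 12.1599] v=[-0.3393 0.6698]
Max displacement = 2.1599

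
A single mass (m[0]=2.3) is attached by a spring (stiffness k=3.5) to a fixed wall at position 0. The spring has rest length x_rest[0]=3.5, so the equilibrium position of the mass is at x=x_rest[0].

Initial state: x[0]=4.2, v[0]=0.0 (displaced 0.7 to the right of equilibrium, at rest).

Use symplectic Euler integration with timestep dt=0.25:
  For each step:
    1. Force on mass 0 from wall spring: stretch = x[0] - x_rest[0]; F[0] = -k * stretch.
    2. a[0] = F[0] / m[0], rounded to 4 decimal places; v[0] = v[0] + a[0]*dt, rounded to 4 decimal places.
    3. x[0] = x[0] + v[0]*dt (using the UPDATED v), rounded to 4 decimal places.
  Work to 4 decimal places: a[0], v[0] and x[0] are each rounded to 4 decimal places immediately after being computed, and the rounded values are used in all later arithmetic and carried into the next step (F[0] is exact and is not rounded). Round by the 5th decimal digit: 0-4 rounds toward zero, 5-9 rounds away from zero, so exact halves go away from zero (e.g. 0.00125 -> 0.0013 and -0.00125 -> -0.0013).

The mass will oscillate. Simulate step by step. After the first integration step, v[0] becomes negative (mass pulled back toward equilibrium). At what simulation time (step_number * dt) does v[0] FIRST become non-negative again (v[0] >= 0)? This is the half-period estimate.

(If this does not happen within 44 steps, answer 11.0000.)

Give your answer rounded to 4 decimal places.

Step 0: x=[4.2000] v=[0.0000]
Step 1: x=[4.1334] v=[-0.2663]
Step 2: x=[4.0066] v=[-0.5073]
Step 3: x=[3.8316] v=[-0.7000]
Step 4: x=[3.6251] v=[-0.8262]
Step 5: x=[3.4067] v=[-0.8738]
Step 6: x=[3.1971] v=[-0.8383]
Step 7: x=[3.0163] v=[-0.7231]
Step 8: x=[2.8815] v=[-0.5391]
Step 9: x=[2.8056] v=[-0.3038]
Step 10: x=[2.7957] v=[-0.0396]
Step 11: x=[2.8528] v=[0.2284]
First v>=0 after going negative at step 11, time=2.7500

Answer: 2.7500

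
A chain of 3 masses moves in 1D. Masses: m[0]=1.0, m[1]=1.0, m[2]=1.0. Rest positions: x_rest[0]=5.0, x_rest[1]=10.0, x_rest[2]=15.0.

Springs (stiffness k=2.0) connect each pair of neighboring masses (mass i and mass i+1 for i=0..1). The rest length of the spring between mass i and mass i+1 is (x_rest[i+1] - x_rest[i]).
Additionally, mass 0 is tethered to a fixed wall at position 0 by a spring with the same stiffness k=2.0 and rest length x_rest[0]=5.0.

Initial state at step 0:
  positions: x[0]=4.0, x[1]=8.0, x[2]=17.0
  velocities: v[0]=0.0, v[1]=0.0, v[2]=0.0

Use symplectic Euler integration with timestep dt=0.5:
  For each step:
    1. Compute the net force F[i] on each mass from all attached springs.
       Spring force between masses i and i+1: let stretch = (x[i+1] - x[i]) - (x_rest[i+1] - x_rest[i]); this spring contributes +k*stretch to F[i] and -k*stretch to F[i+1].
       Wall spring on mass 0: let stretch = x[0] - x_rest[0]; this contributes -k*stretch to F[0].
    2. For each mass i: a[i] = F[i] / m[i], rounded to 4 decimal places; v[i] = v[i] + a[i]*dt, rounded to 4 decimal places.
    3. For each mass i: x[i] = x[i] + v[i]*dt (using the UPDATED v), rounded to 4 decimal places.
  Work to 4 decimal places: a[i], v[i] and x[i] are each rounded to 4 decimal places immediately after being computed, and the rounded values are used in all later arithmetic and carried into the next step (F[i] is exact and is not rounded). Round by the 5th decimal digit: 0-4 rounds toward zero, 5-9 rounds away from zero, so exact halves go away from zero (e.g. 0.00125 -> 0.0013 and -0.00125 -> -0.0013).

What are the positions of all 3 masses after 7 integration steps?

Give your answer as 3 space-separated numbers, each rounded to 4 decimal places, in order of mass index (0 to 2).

Step 0: x=[4.0000 8.0000 17.0000] v=[0.0000 0.0000 0.0000]
Step 1: x=[4.0000 10.5000 15.0000] v=[0.0000 5.0000 -4.0000]
Step 2: x=[5.2500 12.0000 13.2500] v=[2.5000 3.0000 -3.5000]
Step 3: x=[7.2500 10.7500 13.3750] v=[4.0000 -2.5000 0.2500]
Step 4: x=[7.3750 9.0625 14.6875] v=[0.2500 -3.3750 2.6250]
Step 5: x=[4.6563 9.3438 15.6875] v=[-5.4375 0.5625 2.0000]
Step 6: x=[1.9532 10.4532 16.0157] v=[-5.4063 2.2187 0.6563]
Step 7: x=[2.5235 10.0938 16.0626] v=[1.1405 -0.7188 0.0938]

Answer: 2.5235 10.0938 16.0626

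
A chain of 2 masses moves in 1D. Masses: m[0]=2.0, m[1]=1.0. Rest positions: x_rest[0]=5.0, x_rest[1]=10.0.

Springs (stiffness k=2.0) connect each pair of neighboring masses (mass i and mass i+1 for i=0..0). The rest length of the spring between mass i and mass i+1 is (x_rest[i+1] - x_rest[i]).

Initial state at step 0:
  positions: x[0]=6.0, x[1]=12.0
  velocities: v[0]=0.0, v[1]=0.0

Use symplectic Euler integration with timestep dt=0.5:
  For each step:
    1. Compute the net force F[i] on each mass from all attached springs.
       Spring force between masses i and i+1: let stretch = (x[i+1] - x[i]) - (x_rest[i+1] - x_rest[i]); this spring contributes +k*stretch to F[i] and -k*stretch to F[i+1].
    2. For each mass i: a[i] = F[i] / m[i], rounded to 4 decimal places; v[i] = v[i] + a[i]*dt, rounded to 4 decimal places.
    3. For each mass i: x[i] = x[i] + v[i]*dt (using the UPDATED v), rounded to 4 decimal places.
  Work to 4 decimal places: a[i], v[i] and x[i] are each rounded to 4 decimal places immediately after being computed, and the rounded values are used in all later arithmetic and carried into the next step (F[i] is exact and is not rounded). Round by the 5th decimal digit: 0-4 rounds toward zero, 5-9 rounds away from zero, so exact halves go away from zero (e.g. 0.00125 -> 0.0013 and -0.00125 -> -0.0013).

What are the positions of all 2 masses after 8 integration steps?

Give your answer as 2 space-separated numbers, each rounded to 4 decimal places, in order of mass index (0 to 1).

Answer: 6.2454 11.5100

Derivation:
Step 0: x=[6.0000 12.0000] v=[0.0000 0.0000]
Step 1: x=[6.2500 11.5000] v=[0.5000 -1.0000]
Step 2: x=[6.5625 10.8750] v=[0.6250 -1.2500]
Step 3: x=[6.7032 10.5938] v=[0.2813 -0.5625]
Step 4: x=[6.5665 10.8673] v=[-0.2734 0.5469]
Step 5: x=[6.2550 11.4904] v=[-0.6230 1.2461]
Step 6: x=[6.0024 11.9958] v=[-0.5053 1.0107]
Step 7: x=[5.9981 12.0045] v=[-0.0086 0.0173]
Step 8: x=[6.2454 11.5100] v=[0.4946 -0.9891]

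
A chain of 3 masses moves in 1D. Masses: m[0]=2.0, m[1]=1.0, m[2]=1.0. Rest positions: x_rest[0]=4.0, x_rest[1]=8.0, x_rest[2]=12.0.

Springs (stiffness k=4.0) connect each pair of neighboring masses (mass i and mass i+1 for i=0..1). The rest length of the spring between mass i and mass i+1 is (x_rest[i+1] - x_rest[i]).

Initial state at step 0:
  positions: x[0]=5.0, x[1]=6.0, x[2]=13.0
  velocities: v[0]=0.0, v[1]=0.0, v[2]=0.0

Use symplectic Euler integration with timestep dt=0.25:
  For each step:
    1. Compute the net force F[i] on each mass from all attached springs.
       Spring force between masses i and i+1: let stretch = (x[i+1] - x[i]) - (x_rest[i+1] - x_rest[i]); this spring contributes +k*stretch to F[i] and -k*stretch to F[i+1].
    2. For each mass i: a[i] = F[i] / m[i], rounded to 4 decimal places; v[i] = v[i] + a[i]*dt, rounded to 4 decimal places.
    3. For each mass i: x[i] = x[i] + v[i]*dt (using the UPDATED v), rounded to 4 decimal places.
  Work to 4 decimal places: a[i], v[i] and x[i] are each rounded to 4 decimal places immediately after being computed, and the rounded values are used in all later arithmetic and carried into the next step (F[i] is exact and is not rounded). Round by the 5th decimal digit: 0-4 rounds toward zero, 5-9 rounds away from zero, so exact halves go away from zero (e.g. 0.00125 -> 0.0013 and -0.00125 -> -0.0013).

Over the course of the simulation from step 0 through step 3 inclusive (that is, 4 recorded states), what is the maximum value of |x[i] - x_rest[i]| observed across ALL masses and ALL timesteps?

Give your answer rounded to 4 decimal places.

Step 0: x=[5.0000 6.0000 13.0000] v=[0.0000 0.0000 0.0000]
Step 1: x=[4.6250 7.5000 12.2500] v=[-1.5000 6.0000 -3.0000]
Step 2: x=[4.1094 9.4688 11.3125] v=[-2.0625 7.8750 -3.7500]
Step 3: x=[3.7637 10.5586 10.9141] v=[-1.3828 4.3593 -1.5937]
Max displacement = 2.5586

Answer: 2.5586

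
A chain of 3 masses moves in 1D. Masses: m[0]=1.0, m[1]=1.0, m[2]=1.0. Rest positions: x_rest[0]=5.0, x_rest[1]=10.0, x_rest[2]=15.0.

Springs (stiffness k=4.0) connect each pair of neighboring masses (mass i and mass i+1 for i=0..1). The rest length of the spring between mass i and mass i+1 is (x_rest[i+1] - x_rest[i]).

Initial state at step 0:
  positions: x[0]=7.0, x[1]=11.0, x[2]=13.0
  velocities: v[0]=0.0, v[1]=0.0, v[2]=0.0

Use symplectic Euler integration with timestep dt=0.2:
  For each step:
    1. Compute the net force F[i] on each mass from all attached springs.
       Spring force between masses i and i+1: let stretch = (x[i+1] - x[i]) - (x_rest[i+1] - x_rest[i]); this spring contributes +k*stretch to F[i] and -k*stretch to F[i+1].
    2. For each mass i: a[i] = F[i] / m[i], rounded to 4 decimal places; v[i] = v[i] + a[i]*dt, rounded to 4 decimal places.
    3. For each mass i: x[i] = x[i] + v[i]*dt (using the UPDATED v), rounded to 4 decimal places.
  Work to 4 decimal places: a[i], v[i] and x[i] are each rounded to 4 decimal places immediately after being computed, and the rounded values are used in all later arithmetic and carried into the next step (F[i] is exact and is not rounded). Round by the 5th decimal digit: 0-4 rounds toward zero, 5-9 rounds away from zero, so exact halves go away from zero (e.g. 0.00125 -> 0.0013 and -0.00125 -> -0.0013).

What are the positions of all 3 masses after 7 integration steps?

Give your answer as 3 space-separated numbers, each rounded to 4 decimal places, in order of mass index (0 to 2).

Answer: 3.1083 10.7310 17.1609

Derivation:
Step 0: x=[7.0000 11.0000 13.0000] v=[0.0000 0.0000 0.0000]
Step 1: x=[6.8400 10.6800 13.4800] v=[-0.8000 -1.6000 2.4000]
Step 2: x=[6.4944 10.1936 14.3120] v=[-1.7280 -2.4320 4.1600]
Step 3: x=[5.9407 9.7743 15.2851] v=[-2.7686 -2.0966 4.8653]
Step 4: x=[5.2004 9.6233 16.1764] v=[-3.7017 -0.7548 4.4567]
Step 5: x=[4.3677 9.8132 16.8192] v=[-4.1634 0.9494 3.2142]
Step 6: x=[3.6063 10.2528 17.1411] v=[-3.8070 2.1978 1.6094]
Step 7: x=[3.1083 10.7310 17.1609] v=[-2.4898 2.3912 0.0988]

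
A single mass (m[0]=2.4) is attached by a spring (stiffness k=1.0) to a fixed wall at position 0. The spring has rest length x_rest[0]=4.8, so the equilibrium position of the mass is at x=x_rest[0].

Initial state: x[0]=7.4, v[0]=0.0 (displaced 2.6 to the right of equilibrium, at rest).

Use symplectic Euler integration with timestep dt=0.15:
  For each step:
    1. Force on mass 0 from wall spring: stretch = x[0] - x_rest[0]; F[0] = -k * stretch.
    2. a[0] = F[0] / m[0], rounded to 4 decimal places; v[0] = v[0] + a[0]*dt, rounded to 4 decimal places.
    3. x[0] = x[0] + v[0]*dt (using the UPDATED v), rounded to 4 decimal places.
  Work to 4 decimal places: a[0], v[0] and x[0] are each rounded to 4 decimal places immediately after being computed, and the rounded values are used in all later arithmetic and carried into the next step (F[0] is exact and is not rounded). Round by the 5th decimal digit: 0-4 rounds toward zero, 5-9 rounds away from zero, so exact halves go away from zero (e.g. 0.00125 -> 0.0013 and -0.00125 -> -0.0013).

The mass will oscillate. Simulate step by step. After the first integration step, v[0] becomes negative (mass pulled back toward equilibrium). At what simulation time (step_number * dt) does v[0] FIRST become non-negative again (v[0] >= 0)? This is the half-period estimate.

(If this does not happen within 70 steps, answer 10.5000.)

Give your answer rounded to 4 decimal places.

Step 0: x=[7.4000] v=[0.0000]
Step 1: x=[7.3756] v=[-0.1625]
Step 2: x=[7.3271] v=[-0.3235]
Step 3: x=[7.2549] v=[-0.4815]
Step 4: x=[7.1597] v=[-0.6349]
Step 5: x=[7.0423] v=[-0.7824]
Step 6: x=[6.9039] v=[-0.9225]
Step 7: x=[6.7458] v=[-1.0540]
Step 8: x=[6.5695] v=[-1.1756]
Step 9: x=[6.3766] v=[-1.2862]
Step 10: x=[6.1689] v=[-1.3847]
Step 11: x=[5.9484] v=[-1.4703]
Step 12: x=[5.7171] v=[-1.5421]
Step 13: x=[5.4772] v=[-1.5994]
Step 14: x=[5.2309] v=[-1.6417]
Step 15: x=[4.9806] v=[-1.6686]
Step 16: x=[4.7286] v=[-1.6799]
Step 17: x=[4.4773] v=[-1.6754]
Step 18: x=[4.2290] v=[-1.6552]
Step 19: x=[3.9861] v=[-1.6195]
Step 20: x=[3.7508] v=[-1.5686]
Step 21: x=[3.5254] v=[-1.5030]
Step 22: x=[3.3119] v=[-1.4233]
Step 23: x=[3.1124] v=[-1.3303]
Step 24: x=[2.9287] v=[-1.2248]
Step 25: x=[2.7625] v=[-1.1078]
Step 26: x=[2.6154] v=[-0.9805]
Step 27: x=[2.4888] v=[-0.8440]
Step 28: x=[2.3839] v=[-0.6996]
Step 29: x=[2.3016] v=[-0.5486]
Step 30: x=[2.2427] v=[-0.3925]
Step 31: x=[2.2078] v=[-0.2327]
Step 32: x=[2.1972] v=[-0.0707]
Step 33: x=[2.2110] v=[0.0920]
First v>=0 after going negative at step 33, time=4.9500

Answer: 4.9500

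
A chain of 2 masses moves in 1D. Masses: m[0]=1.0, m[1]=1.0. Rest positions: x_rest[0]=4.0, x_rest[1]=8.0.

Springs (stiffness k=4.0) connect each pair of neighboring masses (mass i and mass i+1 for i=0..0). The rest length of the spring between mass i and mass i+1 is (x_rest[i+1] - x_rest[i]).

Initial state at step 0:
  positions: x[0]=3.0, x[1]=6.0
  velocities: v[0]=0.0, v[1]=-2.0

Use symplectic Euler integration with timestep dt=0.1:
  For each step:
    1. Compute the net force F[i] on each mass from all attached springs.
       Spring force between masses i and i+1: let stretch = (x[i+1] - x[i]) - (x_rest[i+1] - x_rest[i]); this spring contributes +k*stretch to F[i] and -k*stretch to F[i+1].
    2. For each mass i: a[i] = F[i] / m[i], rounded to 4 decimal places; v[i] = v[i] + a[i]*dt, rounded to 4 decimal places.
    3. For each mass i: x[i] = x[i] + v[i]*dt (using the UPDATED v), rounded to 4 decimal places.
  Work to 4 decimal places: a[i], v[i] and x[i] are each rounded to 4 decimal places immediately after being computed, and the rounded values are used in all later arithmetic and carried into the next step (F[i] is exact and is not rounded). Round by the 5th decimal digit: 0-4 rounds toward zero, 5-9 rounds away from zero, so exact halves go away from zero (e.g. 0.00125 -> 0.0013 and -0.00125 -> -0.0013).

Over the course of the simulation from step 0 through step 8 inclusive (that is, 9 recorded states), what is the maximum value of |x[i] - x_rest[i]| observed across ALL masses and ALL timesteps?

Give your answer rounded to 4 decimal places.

Step 0: x=[3.0000 6.0000] v=[0.0000 -2.0000]
Step 1: x=[2.9600 5.8400] v=[-0.4000 -1.6000]
Step 2: x=[2.8752 5.7248] v=[-0.8480 -1.1520]
Step 3: x=[2.7444 5.6556] v=[-1.3082 -0.6918]
Step 4: x=[2.5700 5.6300] v=[-1.7437 -0.2563]
Step 5: x=[2.3580 5.6420] v=[-2.1197 0.1197]
Step 6: x=[2.1174 5.6826] v=[-2.4061 0.4061]
Step 7: x=[1.8594 5.7406] v=[-2.5800 0.5800]
Step 8: x=[1.5967 5.8034] v=[-2.6275 0.6275]
Max displacement = 2.4033

Answer: 2.4033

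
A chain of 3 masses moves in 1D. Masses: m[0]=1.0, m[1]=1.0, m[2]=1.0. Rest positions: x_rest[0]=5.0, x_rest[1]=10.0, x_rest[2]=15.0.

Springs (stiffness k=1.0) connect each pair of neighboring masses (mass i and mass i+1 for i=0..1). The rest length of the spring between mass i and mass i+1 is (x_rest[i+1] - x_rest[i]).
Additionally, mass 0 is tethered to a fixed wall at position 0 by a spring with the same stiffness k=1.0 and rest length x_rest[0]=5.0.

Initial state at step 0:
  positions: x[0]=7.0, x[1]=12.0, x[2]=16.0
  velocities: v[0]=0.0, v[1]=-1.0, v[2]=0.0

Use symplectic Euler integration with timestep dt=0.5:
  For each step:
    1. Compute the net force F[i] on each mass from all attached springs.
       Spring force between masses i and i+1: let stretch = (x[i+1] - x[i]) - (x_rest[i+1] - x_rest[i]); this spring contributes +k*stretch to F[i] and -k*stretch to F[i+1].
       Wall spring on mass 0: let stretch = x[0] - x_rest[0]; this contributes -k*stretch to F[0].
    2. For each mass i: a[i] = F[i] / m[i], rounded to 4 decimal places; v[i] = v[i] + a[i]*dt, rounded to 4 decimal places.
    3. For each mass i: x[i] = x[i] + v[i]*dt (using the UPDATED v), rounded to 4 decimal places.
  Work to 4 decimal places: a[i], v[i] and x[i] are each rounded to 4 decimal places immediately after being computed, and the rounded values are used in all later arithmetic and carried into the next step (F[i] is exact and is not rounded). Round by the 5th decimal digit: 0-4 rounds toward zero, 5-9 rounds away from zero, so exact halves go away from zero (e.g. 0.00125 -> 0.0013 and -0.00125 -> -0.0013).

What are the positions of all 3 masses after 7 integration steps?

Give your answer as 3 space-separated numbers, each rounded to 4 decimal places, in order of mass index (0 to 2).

Step 0: x=[7.0000 12.0000 16.0000] v=[0.0000 -1.0000 0.0000]
Step 1: x=[6.5000 11.2500 16.2500] v=[-1.0000 -1.5000 0.5000]
Step 2: x=[5.5625 10.5625 16.5000] v=[-1.8750 -1.3750 0.5000]
Step 3: x=[4.4844 10.1094 16.5157] v=[-2.1563 -0.9063 0.0313]
Step 4: x=[3.6914 9.8516 16.1798] v=[-1.5860 -0.5157 -0.6719]
Step 5: x=[3.5156 9.6358 15.5118] v=[-0.3516 -0.4317 -1.3360]
Step 6: x=[3.9910 9.3589 14.6248] v=[0.9507 -0.5538 -1.7740]
Step 7: x=[4.8106 9.0565 13.6713] v=[1.6392 -0.6048 -1.9070]

Answer: 4.8106 9.0565 13.6713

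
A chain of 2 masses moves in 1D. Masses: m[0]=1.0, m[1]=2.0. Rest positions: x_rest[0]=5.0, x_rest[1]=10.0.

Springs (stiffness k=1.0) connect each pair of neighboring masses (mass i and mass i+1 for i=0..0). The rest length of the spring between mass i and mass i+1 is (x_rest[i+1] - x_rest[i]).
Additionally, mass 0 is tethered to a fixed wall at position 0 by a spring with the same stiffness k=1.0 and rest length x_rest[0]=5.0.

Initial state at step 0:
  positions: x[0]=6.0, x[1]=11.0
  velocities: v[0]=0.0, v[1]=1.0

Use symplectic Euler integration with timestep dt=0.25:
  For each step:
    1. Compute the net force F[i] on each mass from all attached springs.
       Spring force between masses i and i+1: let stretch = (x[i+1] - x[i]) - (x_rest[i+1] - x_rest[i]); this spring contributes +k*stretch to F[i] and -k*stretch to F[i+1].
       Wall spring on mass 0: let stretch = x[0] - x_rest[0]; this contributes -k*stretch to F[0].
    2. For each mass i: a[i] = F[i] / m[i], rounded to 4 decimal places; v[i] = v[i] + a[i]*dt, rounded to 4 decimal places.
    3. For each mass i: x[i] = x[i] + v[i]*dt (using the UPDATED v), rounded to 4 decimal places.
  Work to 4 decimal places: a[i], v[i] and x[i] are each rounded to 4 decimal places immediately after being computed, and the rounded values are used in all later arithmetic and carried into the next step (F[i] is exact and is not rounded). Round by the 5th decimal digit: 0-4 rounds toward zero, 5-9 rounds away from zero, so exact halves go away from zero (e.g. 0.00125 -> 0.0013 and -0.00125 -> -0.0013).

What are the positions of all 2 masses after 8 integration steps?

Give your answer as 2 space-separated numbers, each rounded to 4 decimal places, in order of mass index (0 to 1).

Answer: 5.7569 12.2093

Derivation:
Step 0: x=[6.0000 11.0000] v=[0.0000 1.0000]
Step 1: x=[5.9375 11.2500] v=[-0.2500 1.0000]
Step 2: x=[5.8359 11.4902] v=[-0.4063 0.9609]
Step 3: x=[5.7230 11.7100] v=[-0.4517 0.8791]
Step 4: x=[5.6266 11.8989] v=[-0.3857 0.7557]
Step 5: x=[5.5705 12.0481] v=[-0.2243 0.5967]
Step 6: x=[5.5711 12.1511] v=[0.0025 0.4120]
Step 7: x=[5.6348 12.2047] v=[0.2547 0.2145]
Step 8: x=[5.7569 12.2093] v=[0.4885 0.0183]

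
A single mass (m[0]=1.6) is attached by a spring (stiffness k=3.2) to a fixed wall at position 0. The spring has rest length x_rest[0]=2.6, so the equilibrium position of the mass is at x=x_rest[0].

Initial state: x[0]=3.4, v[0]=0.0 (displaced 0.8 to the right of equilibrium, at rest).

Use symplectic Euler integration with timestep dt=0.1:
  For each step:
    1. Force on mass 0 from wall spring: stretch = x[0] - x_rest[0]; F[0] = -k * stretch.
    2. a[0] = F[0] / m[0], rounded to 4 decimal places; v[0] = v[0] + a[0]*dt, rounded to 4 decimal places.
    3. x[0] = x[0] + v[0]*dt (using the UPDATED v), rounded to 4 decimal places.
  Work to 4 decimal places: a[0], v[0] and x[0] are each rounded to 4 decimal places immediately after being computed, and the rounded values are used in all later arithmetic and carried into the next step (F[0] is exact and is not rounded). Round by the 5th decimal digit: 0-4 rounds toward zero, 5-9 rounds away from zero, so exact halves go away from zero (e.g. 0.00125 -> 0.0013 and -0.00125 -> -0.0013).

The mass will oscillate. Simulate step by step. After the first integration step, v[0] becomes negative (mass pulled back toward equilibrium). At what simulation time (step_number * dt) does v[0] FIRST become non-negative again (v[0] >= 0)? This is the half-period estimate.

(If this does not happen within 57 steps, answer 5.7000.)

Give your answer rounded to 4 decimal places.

Answer: 2.3000

Derivation:
Step 0: x=[3.4000] v=[0.0000]
Step 1: x=[3.3840] v=[-0.1600]
Step 2: x=[3.3523] v=[-0.3168]
Step 3: x=[3.3056] v=[-0.4673]
Step 4: x=[3.2448] v=[-0.6084]
Step 5: x=[3.1711] v=[-0.7374]
Step 6: x=[3.0859] v=[-0.8516]
Step 7: x=[2.9910] v=[-0.9488]
Step 8: x=[2.8883] v=[-1.0270]
Step 9: x=[2.7798] v=[-1.0847]
Step 10: x=[2.6677] v=[-1.1207]
Step 11: x=[2.5543] v=[-1.1342]
Step 12: x=[2.4418] v=[-1.1251]
Step 13: x=[2.3325] v=[-1.0935]
Step 14: x=[2.2285] v=[-1.0400]
Step 15: x=[2.1319] v=[-0.9657]
Step 16: x=[2.0447] v=[-0.8721]
Step 17: x=[1.9686] v=[-0.7610]
Step 18: x=[1.9051] v=[-0.6347]
Step 19: x=[1.8555] v=[-0.4957]
Step 20: x=[1.8208] v=[-0.3468]
Step 21: x=[1.8017] v=[-0.1910]
Step 22: x=[1.7986] v=[-0.0313]
Step 23: x=[1.8115] v=[0.1290]
First v>=0 after going negative at step 23, time=2.3000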